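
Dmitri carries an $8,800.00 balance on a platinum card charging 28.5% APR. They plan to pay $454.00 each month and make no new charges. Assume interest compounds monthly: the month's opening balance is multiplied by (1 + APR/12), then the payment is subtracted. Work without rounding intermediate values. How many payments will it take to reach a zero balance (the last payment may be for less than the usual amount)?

27 months

Monthly rate r = 28.5%/12 = 2.375% = 0.02375.
Recurrence: B ← B·(1+r) − $454.00.
Month 1: interest $209.00; balance after payment $8,555.00.
Month 2: interest $203.18; balance after payment $8,304.18.
Closed form: n = −ln(1 − rB₀/P)/ln(1+r) = −ln(0.53965)/ln(1.02375) ≈ 26.279, so the balance reaches zero during payment 27.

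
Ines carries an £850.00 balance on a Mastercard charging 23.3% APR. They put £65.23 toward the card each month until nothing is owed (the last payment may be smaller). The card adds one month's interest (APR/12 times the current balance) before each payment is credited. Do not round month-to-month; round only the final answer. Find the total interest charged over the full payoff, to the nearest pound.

£140

Monthly rate r = 23.3%/12 = 1.94167% = 0.0194167.
Payoff takes n = ⌈−ln(1 − rB₀/P)/ln(1+r)⌉ = ⌈15.169⌉ = 16 payments; the last is £11.12.
Total paid = 15·£65.23 + £11.12 = £989.57.
Total interest = total paid − principal = £989.57 − £850.00 = £139.57.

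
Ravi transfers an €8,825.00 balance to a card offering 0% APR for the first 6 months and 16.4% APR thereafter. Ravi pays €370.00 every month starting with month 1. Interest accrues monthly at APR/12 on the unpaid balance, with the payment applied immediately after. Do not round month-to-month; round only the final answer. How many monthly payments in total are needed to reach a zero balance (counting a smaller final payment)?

27 payments

Promo months 1–6 at r₀ = 0%/12 = 0; months 7+ at r₁ = 16.4%/12 = 0.0136667.
After month 6 (no interest yet): B = €8,825.00 − 6·€370.00 = €6,605.00.
Then at r₁ with €370.00/mo: n₂ = −ln(1 − r₁·B/P)/ln(1+r₁) ≈ 20.60 → 21 more payments.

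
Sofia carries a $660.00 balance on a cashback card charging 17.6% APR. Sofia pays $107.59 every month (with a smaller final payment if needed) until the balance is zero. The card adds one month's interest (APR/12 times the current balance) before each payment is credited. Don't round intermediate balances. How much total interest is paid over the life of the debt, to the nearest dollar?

Monthly rate r = 17.6%/12 = 1.46667% = 0.0146667.
Payoff takes n = ⌈−ln(1 − rB₀/P)/ln(1+r)⌉ = ⌈6.475⌉ = 7 payments; the last is $51.32.
Total paid = 6·$107.59 + $51.32 = $696.86.
Total interest = total paid − principal = $696.86 − $660.00 = $36.86.

$37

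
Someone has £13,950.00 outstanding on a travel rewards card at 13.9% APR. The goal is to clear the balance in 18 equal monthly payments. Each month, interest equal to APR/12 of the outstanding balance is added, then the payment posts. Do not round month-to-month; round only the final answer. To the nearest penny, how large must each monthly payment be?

£863.06

Monthly rate r = 13.9%/12 = 1.15833% = 0.0115833.
Level-payment amortization: P = B₀·r / (1 − (1+r)^(−n)) = 13950.00·0.0115833 / (1 − 1.01158^(−18)).
Denominator 1 − (1+r)^(−18) = 0.187225587.
P = 161.588 / 0.187225587 ≈ 863.06.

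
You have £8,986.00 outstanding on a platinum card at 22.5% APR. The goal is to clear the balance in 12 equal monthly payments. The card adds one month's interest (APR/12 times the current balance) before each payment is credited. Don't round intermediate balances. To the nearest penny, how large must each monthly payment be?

Monthly rate r = 22.5%/12 = 1.875% = 0.01875.
Level-payment amortization: P = B₀·r / (1 − (1+r)^(−n)) = 8986.00·0.01875 / (1 − 1.01875^(−12)).
Denominator 1 − (1+r)^(−12) = 0.19981844.
P = 168.487 / 0.19981844 ≈ 843.20.

£843.20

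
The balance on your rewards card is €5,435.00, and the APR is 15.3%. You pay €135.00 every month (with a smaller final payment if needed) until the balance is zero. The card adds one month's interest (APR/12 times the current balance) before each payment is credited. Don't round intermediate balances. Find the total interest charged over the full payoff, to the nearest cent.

Monthly rate r = 15.3%/12 = 1.275% = 0.01275.
Payoff takes n = ⌈−ln(1 − rB₀/P)/ln(1+r)⌉ = ⌈56.839⌉ = 57 payments; the last is €113.41.
Total paid = 56·€135.00 + €113.41 = €7,673.41.
Total interest = total paid − principal = €7,673.41 − €5,435.00 = €2,238.41.

€2,238.41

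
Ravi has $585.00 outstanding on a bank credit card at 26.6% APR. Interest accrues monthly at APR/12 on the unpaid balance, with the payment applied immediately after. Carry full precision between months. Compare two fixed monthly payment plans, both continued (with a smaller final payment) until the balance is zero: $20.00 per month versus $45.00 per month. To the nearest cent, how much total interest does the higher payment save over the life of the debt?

Monthly rate r = 26.6%/12 = 2.21667% = 0.0221667.
At $20.00/mo: n = ⌈−ln(1 − rB₀/P)/ln(1+r)⌉ = 48 payments (last $13.49); total interest = total paid − $585.00 = $368.49.
At $45.00/mo: 16 payments (last $22.79); total interest $112.79.
Interest saved = $368.49 − $112.79 = $255.70.

$255.70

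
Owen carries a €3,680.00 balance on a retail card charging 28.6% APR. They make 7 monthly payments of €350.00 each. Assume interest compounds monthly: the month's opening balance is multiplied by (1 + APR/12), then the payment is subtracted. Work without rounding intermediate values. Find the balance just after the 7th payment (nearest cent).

Monthly rate r = 28.6%/12 = 2.38333% = 0.0238333.
Each month: B ← B·(1+r) − €350.00.
Month 1: interest €87.71; balance after payment €3,417.71.
Month 2: interest €81.46; balance after payment €3,149.16.
Month 3: interest €75.06; balance after payment €2,874.22.
Month 4: interest €68.50; balance after payment €2,592.72.
Month 5: interest €61.79; balance after payment €2,304.51.
Month 6: interest €54.92; balance after payment €2,009.44.
Month 7: interest €47.89; balance after payment €1,707.33.

€1,707.33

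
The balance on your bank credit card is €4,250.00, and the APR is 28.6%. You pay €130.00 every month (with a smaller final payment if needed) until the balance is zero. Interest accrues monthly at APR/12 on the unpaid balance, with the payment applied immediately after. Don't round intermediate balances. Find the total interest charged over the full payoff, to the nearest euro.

€4,086

Monthly rate r = 28.6%/12 = 2.38333% = 0.0238333.
Payoff takes n = ⌈−ln(1 − rB₀/P)/ln(1+r)⌉ = ⌈64.123⌉ = 65 payments; the last is €16.21.
Total paid = 64·€130.00 + €16.21 = €8,336.21.
Total interest = total paid − principal = €8,336.21 − €4,250.00 = €4,086.21.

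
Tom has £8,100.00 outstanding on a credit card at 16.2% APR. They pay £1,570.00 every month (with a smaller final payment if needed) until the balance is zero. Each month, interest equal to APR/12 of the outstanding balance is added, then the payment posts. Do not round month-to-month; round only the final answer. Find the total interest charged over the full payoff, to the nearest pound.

Monthly rate r = 16.2%/12 = 1.35% = 0.0135.
Payoff takes n = ⌈−ln(1 − rB₀/P)/ln(1+r)⌉ = ⌈5.384⌉ = 6 payments; the last is £604.94.
Total paid = 5·£1,570.00 + £604.94 = £8,454.94.
Total interest = total paid − principal = £8,454.94 − £8,100.00 = £354.94.

£355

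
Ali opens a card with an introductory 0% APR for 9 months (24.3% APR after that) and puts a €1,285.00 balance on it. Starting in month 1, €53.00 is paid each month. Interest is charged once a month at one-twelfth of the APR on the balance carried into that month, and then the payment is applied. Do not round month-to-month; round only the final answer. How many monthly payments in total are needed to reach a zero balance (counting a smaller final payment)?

Promo months 1–9 at r₀ = 0%/12 = 0; months 10+ at r₁ = 24.3%/12 = 0.02025.
After month 9 (no interest yet): B = €1,285.00 − 9·€53.00 = €808.00.
Then at r₁ with €53.00/mo: n₂ = −ln(1 − r₁·B/P)/ln(1+r₁) ≈ 18.42 → 19 more payments.

28 payments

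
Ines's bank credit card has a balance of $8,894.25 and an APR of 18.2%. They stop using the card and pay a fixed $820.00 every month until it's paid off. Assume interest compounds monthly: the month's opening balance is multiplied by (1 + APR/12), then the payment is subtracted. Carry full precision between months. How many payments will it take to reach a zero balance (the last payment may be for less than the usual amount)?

12 payments

Monthly rate r = 18.2%/12 = 1.51667% = 0.0151667.
Recurrence: B ← B·(1+r) − $820.00.
Month 1: interest $134.90; balance after payment $8,209.15.
Month 2: interest $124.51; balance after payment $7,513.65.
Closed form: n = −ln(1 − rB₀/P)/ln(1+r) = −ln(0.83549)/ln(1.01517) ≈ 11.940, so the balance reaches zero during payment 12.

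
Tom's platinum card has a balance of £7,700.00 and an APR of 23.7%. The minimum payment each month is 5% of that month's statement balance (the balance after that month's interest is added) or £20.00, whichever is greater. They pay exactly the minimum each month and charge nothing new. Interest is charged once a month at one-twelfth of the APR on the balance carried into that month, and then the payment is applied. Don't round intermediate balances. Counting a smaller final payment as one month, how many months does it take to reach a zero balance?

Monthly rate r = 23.7%/12 = 1.975% = 0.01975.
While 5% of the post-interest balance exceeds £20.00, each month B ← (B·(1+r))·(1 − 0.05), i.e. B shrinks by the factor (1+r)·0.95 = 0.96876.
This holds for months 1–94. Entering month 95 the balance is £389.87; 5% of the post-interest balance is now below £20.00, so the flat £20.00 minimum applies from here.
From month 95 a fixed £20.00 at rate r clears £389.87 in 25 more payments. Total: 94 + 25 = 119 months.

119 months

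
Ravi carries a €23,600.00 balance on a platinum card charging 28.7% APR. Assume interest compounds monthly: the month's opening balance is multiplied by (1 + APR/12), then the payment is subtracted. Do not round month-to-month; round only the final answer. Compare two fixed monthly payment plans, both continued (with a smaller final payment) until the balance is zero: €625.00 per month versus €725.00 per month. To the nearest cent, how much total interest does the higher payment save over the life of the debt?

Monthly rate r = 28.7%/12 = 2.39167% = 0.0239167.
At €625.00/mo: n = ⌈−ln(1 − rB₀/P)/ln(1+r)⌉ = 99 payments (last €471.09); total interest = total paid − €23,600.00 = €38,121.09.
At €725.00/mo: 64 payments (last €567.36); total interest €22,642.36.
Interest saved = €38,121.09 − €22,642.36 = €15,478.73.

€15,478.73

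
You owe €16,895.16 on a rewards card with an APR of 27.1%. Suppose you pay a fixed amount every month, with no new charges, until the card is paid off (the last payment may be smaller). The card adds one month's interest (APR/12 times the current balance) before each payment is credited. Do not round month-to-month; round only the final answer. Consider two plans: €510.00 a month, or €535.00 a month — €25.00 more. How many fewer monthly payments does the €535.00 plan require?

6 fewer payments

Monthly rate r = 27.1%/12 = 2.25833% = 0.0225833.
At €510.00/mo: n = ⌈−ln(1 − rB₀/P)/ln(1+r)⌉ = 62 payments (last €380.29); total interest = total paid − €16,895.16 = €14,595.13.
At €535.00/mo: 56 payments (last €494.40); total interest €13,024.24.
Payments saved = 62 − 56 = 6.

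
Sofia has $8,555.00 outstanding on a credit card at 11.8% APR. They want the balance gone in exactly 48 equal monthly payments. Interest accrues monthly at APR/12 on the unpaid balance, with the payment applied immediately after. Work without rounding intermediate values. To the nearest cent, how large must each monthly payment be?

$224.45

Monthly rate r = 11.8%/12 = 0.983333% = 0.00983333.
Level-payment amortization: P = B₀·r / (1 − (1+r)^(−n)) = 8555.00·0.00983333 / (1 − 1.00983^(−48)).
Denominator 1 − (1+r)^(−48) = 0.374806724.
P = 84.1242 / 0.374806724 ≈ 224.45.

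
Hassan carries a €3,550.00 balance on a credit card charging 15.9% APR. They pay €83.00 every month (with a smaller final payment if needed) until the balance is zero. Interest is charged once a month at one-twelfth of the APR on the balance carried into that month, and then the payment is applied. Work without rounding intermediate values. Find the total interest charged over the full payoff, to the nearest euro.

€1,724

Monthly rate r = 15.9%/12 = 1.325% = 0.01325.
Payoff takes n = ⌈−ln(1 − rB₀/P)/ln(1+r)⌉ = ⌈63.539⌉ = 64 payments; the last is €44.88.
Total paid = 63·€83.00 + €44.88 = €5,273.88.
Total interest = total paid − principal = €5,273.88 − €3,550.00 = €1,723.88.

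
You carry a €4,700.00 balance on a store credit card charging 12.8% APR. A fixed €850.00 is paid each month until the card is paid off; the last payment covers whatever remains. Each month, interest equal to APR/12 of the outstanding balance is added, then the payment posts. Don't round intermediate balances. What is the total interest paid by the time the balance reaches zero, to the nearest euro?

Monthly rate r = 12.8%/12 = 1.06667% = 0.0106667.
Payoff takes n = ⌈−ln(1 − rB₀/P)/ln(1+r)⌉ = ⌈5.730⌉ = 6 payments; the last is €620.99.
Total paid = 5·€850.00 + €620.99 = €4,870.99.
Total interest = total paid − principal = €4,870.99 − €4,700.00 = €170.99.

€171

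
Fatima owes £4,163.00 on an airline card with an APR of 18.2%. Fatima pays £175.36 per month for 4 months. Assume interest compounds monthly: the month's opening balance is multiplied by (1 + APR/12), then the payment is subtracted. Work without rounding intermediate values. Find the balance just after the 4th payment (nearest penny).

Monthly rate r = 18.2%/12 = 1.51667% = 0.0151667.
Each month: B ← B·(1+r) − £175.36.
Month 1: interest £63.14; balance after payment £4,050.78.
Month 2: interest £61.44; balance after payment £3,936.86.
Month 3: interest £59.71; balance after payment £3,821.20.
Month 4: interest £57.95; balance after payment £3,703.80.

£3,703.80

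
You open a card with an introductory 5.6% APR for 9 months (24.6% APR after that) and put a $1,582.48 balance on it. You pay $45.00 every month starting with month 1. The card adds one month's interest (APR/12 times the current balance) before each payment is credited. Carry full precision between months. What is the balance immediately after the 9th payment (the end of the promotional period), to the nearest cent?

Promo months 1–9 at r₀ = 5.6%/12 = 0.00466667; months 10+ at r₁ = 24.6%/12 = 0.0205.
After month 9: iterate B ← B·(1+r₀) − $45.00 for 9 months → $1,237.56.

$1,237.56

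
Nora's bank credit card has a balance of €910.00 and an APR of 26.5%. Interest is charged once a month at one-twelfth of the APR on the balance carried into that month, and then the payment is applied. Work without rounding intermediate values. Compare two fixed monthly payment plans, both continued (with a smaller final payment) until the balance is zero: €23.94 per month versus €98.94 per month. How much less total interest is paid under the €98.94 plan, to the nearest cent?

Monthly rate r = 26.5%/12 = 2.20833% = 0.0220833.
At €23.94/mo: n = ⌈−ln(1 − rB₀/P)/ln(1+r)⌉ = 84 payments (last €17.61); total interest = total paid − €910.00 = €1,094.63.
At €98.94/mo: 11 payments (last €39.26); total interest €118.66.
Interest saved = €1,094.63 − €118.66 = €975.97.

€975.97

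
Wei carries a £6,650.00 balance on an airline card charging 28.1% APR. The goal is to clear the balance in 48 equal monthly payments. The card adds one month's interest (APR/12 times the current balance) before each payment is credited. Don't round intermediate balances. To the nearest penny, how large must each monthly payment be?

Monthly rate r = 28.1%/12 = 2.34167% = 0.0234167.
Level-payment amortization: P = B₀·r / (1 − (1+r)^(−n)) = 6650.00·0.0234167 / (1 − 1.02342^(−48)).
Denominator 1 − (1+r)^(−48) = 0.670784174.
P = 155.721 / 0.670784174 ≈ 232.15.

£232.15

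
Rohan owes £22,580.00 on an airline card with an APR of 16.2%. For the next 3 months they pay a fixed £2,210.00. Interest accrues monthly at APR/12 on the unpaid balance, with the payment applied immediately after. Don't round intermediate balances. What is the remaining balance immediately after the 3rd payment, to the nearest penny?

Monthly rate r = 16.2%/12 = 1.35% = 0.0135.
Each month: B ← B·(1+r) − £2,210.00.
Month 1: interest £304.83; balance after payment £20,674.83.
Month 2: interest £279.11; balance after payment £18,743.94.
Month 3: interest £253.04; balance after payment £16,786.98.

£16,786.98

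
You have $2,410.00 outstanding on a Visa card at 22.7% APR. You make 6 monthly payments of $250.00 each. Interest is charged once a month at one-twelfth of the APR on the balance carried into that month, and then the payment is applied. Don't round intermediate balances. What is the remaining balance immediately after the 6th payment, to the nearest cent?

$1,124.05

Monthly rate r = 22.7%/12 = 1.89167% = 0.0189167.
Each month: B ← B·(1+r) − $250.00.
Month 1: interest $45.59; balance after payment $2,205.59.
Month 2: interest $41.72; balance after payment $1,997.31.
Month 3: interest $37.78; balance after payment $1,785.09.
Month 4: interest $33.77; balance after payment $1,568.86.
Month 5: interest $29.68; balance after payment $1,348.54.
Month 6: interest $25.51; balance after payment $1,124.05.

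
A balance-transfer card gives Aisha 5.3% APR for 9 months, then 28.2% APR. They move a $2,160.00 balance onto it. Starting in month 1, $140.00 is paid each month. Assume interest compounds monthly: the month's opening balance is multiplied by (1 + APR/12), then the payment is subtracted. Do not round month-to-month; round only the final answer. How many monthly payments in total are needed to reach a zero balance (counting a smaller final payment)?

17 months

Promo months 1–9 at r₀ = 5.3%/12 = 0.00441667; months 10+ at r₁ = 28.2%/12 = 0.0235.
After month 9: iterate B ← B·(1+r₀) − $140.00 for 9 months → $964.90.
Then at r₁ with $140.00/mo: n₂ = −ln(1 − r₁·B/P)/ln(1+r₁) ≈ 7.61 → 8 more payments.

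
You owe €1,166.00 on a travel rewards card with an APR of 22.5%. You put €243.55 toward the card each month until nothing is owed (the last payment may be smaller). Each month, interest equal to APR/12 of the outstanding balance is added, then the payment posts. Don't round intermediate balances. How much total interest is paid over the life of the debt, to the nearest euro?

Monthly rate r = 22.5%/12 = 1.875% = 0.01875.
Payoff takes n = ⌈−ln(1 − rB₀/P)/ln(1+r)⌉ = ⌈5.063⌉ = 6 payments; the last is €15.49.
Total paid = 5·€243.55 + €15.49 = €1,233.24.
Total interest = total paid − principal = €1,233.24 − €1,166.00 = €67.24.

€67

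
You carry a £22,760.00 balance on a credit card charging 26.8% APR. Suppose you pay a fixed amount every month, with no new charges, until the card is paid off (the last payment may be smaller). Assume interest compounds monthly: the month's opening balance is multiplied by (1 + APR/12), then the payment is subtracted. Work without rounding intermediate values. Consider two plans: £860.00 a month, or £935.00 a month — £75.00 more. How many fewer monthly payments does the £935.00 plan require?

Monthly rate r = 26.8%/12 = 2.23333% = 0.0223333.
At £860.00/mo: n = ⌈−ln(1 − rB₀/P)/ln(1+r)⌉ = 41 payments (last £417.78); total interest = total paid − £22,760.00 = £12,057.78.
At £935.00/mo: 36 payments (last £485.80); total interest £10,450.80.
Payments saved = 41 − 36 = 5.

5 fewer payments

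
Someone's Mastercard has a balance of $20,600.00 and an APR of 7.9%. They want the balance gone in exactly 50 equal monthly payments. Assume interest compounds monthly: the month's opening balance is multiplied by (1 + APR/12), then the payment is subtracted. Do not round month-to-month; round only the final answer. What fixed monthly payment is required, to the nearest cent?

Monthly rate r = 7.9%/12 = 0.658333% = 0.00658333.
Level-payment amortization: P = B₀·r / (1 − (1+r)^(−n)) = 20600.00·0.00658333 / (1 − 1.00658^(−50)).
Denominator 1 − (1+r)^(−50) = 0.279700291.
P = 135.617 / 0.279700291 ≈ 484.86.

$484.86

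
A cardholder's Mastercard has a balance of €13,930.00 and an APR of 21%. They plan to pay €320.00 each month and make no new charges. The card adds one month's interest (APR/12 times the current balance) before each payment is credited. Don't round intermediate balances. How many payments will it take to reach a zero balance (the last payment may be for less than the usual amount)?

Monthly rate r = 21%/12 = 1.75% = 0.0175.
Recurrence: B ← B·(1+r) − €320.00.
Month 1: interest €243.78; balance after payment €13,853.77.
Month 2: interest €242.44; balance after payment €13,776.22.
Closed form: n = −ln(1 − rB₀/P)/ln(1+r) = −ln(0.2382)/ln(1.0175) ≈ 82.694, so the balance reaches zero during payment 83.

83 payments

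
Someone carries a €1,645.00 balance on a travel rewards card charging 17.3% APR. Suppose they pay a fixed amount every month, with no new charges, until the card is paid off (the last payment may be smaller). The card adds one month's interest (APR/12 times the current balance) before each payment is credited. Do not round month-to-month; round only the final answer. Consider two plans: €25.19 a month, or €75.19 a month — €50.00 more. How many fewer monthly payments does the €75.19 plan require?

172 fewer payments

Monthly rate r = 17.3%/12 = 1.44167% = 0.0144167.
At €25.19/mo: n = ⌈−ln(1 − rB₀/P)/ln(1+r)⌉ = 199 payments (last €6.99); total interest = total paid − €1,645.00 = €3,349.61.
At €75.19/mo: 27 payments (last €35.71); total interest €345.65.
Payments saved = 199 − 27 = 172.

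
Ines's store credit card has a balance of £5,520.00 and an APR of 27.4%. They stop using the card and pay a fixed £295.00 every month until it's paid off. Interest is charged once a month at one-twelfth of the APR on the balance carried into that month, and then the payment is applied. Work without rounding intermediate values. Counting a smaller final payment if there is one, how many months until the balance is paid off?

25 months

Monthly rate r = 27.4%/12 = 2.28333% = 0.0228333.
Recurrence: B ← B·(1+r) − £295.00.
Month 1: interest £126.04; balance after payment £5,351.04.
Month 2: interest £122.18; balance after payment £5,178.22.
Closed form: n = −ln(1 − rB₀/P)/ln(1+r) = −ln(0.57275)/ln(1.02283) ≈ 24.685, so the balance reaches zero during payment 25.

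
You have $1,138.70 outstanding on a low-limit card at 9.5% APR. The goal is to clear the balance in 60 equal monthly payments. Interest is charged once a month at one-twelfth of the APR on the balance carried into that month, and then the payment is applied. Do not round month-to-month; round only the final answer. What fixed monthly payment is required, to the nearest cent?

$23.91

Monthly rate r = 9.5%/12 = 0.791667% = 0.00791667.
Level-payment amortization: P = B₀·r / (1 − (1+r)^(−n)) = 1138.70·0.00791667 / (1 − 1.00792^(−60)).
Denominator 1 − (1+r)^(−60) = 0.376950716.
P = 9.01471 / 0.376950716 ≈ 23.91.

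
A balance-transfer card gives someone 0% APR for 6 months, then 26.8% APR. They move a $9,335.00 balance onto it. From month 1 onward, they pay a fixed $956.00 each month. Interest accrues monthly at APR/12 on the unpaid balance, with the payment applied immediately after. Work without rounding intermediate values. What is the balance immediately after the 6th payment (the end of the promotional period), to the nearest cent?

$3,599.00

Promo months 1–6 at r₀ = 0%/12 = 0; months 7+ at r₁ = 26.8%/12 = 0.0223333.
After month 6 (no interest yet): B = $9,335.00 − 6·$956.00 = $3,599.00.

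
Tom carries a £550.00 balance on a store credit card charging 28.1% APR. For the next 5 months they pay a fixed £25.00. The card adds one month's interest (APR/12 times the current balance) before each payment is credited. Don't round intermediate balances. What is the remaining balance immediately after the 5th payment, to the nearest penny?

Monthly rate r = 28.1%/12 = 2.34167% = 0.0234167.
Each month: B ← B·(1+r) − £25.00.
Month 1: interest £12.88; balance after payment £537.88.
Month 2: interest £12.60; balance after payment £525.47.
Month 3: interest £12.30; balance after payment £512.78.
Month 4: interest £12.01; balance after payment £499.79.
Month 5: interest £11.70; balance after payment £486.49.

£486.49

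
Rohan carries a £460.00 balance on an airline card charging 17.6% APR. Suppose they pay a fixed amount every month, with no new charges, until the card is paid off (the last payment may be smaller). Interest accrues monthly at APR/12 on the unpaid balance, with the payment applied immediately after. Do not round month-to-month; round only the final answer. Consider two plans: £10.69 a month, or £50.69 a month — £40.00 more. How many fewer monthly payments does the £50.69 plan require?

Monthly rate r = 17.6%/12 = 1.46667% = 0.0146667.
At £10.69/mo: n = ⌈−ln(1 − rB₀/P)/ln(1+r)⌉ = 69 payments (last £5.30); total interest = total paid − £460.00 = £272.22.
At £50.69/mo: 10 payments (last £41.09); total interest £37.30.
Payments saved = 69 − 10 = 59.

59 fewer payments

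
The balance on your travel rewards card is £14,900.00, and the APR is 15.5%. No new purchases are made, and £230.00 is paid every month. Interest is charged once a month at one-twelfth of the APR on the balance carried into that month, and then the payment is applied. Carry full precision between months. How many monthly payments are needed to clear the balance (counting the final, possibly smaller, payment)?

142 months

Monthly rate r = 15.5%/12 = 1.29167% = 0.0129167.
Recurrence: B ← B·(1+r) − £230.00.
Month 1: interest £192.46; balance after payment £14,862.46.
Month 2: interest £191.97; balance after payment £14,824.43.
Closed form: n = −ln(1 − rB₀/P)/ln(1+r) = −ln(0.16322)/ln(1.01292) ≈ 141.237, so the balance reaches zero during payment 142.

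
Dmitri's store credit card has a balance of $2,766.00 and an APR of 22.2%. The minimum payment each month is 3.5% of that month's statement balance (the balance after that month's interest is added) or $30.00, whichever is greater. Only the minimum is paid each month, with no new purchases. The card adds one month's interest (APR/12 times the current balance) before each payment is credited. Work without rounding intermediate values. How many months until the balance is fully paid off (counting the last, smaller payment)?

Monthly rate r = 22.2%/12 = 1.85% = 0.0185.
While 3.5% of the post-interest balance exceeds $30.00, each month B ← (B·(1+r))·(1 − 0.035), i.e. B shrinks by the factor (1+r)·0.965 = 0.98285.
This holds for months 1–69. Entering month 70 the balance is $838.59; 3.5% of the post-interest balance is now below $30.00, so the flat $30.00 minimum applies from here.
From month 70 a fixed $30.00 at rate r clears $838.59 in 40 more payments. Total: 69 + 40 = 109 months.

109 months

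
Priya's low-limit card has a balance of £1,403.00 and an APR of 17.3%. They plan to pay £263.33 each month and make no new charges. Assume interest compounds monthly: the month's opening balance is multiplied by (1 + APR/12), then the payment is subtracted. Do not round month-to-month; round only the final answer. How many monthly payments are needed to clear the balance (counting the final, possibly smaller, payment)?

Monthly rate r = 17.3%/12 = 1.44167% = 0.0144167.
Recurrence: B ← B·(1+r) − £263.33.
Month 1: interest £20.23; balance after payment £1,159.90.
Month 2: interest £16.72; balance after payment £913.29.
Month 3: interest £13.17; balance after payment £663.13.
Month 4: interest £9.56; balance after payment £409.36.
Month 5: interest £5.90; balance after payment £151.93.
Month 6: interest £2.19; balance after payment £0.00.

6 months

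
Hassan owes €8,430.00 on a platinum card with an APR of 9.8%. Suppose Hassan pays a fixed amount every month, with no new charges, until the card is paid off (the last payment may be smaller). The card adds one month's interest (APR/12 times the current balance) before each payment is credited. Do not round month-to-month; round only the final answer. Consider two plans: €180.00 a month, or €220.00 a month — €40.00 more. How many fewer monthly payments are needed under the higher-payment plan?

Monthly rate r = 9.8%/12 = 0.816667% = 0.00816667.
At €180.00/mo: n = ⌈−ln(1 − rB₀/P)/ln(1+r)⌉ = 60 payments (last €47.83); total interest = total paid − €8,430.00 = €2,237.83.
At €220.00/mo: 47 payments (last €32.05); total interest €1,722.05.
Payments saved = 60 − 47 = 13.

13 fewer payments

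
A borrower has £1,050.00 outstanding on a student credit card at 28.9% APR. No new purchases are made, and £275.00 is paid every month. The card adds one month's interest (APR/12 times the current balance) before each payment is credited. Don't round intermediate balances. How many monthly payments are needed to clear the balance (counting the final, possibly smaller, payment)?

Monthly rate r = 28.9%/12 = 2.40833% = 0.0240833.
Recurrence: B ← B·(1+r) − £275.00.
Month 1: interest £25.29; balance after payment £800.29.
Month 2: interest £19.27; balance after payment £544.56.
Month 3: interest £13.11; balance after payment £282.68.
Month 4: interest £6.81; balance after payment £14.48.
Month 5: interest £0.35; balance after payment £0.00.

5 payments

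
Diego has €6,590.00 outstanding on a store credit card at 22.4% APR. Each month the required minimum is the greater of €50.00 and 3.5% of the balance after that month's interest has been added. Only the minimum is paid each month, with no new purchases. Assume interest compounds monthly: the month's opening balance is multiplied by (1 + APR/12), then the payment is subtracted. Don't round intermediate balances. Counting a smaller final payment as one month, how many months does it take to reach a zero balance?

131 months

Monthly rate r = 22.4%/12 = 1.86667% = 0.0186667.
While 3.5% of the post-interest balance exceeds €50.00, each month B ← (B·(1+r))·(1 − 0.035), i.e. B shrinks by the factor (1+r)·0.965 = 0.98301.
This holds for months 1–91. Entering month 92 the balance is €1,386.09; 3.5% of the post-interest balance is now below €50.00, so the flat €50.00 minimum applies from here.
From month 92 a fixed €50.00 at rate r clears €1,386.09 in 40 more payments. Total: 91 + 40 = 131 months.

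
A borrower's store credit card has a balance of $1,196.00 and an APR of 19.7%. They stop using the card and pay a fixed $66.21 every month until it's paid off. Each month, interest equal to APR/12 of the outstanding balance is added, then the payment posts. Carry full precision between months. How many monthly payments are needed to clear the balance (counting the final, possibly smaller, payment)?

22 months

Monthly rate r = 19.7%/12 = 1.64167% = 0.0164167.
Recurrence: B ← B·(1+r) − $66.21.
Month 1: interest $19.63; balance after payment $1,149.42.
Month 2: interest $18.87; balance after payment $1,102.08.
Closed form: n = −ln(1 − rB₀/P)/ln(1+r) = −ln(0.70345)/ln(1.01642) ≈ 21.602, so the balance reaches zero during payment 22.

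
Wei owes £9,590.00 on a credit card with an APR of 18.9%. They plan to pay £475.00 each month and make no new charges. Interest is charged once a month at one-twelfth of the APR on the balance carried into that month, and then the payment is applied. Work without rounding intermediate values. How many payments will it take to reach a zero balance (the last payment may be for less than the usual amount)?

Monthly rate r = 18.9%/12 = 1.575% = 0.01575.
Recurrence: B ← B·(1+r) − £475.00.
Month 1: interest £151.04; balance after payment £9,266.04.
Month 2: interest £145.94; balance after payment £8,936.98.
Closed form: n = −ln(1 − rB₀/P)/ln(1+r) = −ln(0.68202)/ln(1.01575) ≈ 24.489, so the balance reaches zero during payment 25.

25 payments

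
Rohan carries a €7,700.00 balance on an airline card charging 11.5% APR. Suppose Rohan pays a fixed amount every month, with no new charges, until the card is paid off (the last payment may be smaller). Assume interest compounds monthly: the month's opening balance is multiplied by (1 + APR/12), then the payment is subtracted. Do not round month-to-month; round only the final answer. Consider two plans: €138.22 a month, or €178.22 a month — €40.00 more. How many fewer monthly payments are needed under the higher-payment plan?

24 fewer payments

Monthly rate r = 11.5%/12 = 0.958333% = 0.00958333.
At €138.22/mo: n = ⌈−ln(1 − rB₀/P)/ln(1+r)⌉ = 81 payments (last €4.03); total interest = total paid − €7,700.00 = €3,361.63.
At €178.22/mo: 57 payments (last €7.63); total interest €2,287.95.
Payments saved = 81 − 57 = 24.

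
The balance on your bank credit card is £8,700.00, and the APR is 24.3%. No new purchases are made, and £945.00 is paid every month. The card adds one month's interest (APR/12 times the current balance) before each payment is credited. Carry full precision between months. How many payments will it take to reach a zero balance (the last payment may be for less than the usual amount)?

Monthly rate r = 24.3%/12 = 2.025% = 0.02025.
Recurrence: B ← B·(1+r) − £945.00.
Month 1: interest £176.18; balance after payment £7,931.17.
Month 2: interest £160.61; balance after payment £7,146.78.
Closed form: n = −ln(1 − rB₀/P)/ln(1+r) = −ln(0.81357)/ln(1.02025) ≈ 10.292, so the balance reaches zero during payment 11.

11 payments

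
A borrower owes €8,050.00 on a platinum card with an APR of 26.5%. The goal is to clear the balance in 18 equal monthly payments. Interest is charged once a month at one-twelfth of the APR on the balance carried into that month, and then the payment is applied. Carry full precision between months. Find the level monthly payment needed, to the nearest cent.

€546.84

Monthly rate r = 26.5%/12 = 2.20833% = 0.0220833.
Level-payment amortization: P = B₀·r / (1 − (1+r)^(−n)) = 8050.00·0.0220833 / (1 − 1.02208^(−18)).
Denominator 1 − (1+r)^(−18) = 0.325089036.
P = 177.771 / 0.325089036 ≈ 546.84.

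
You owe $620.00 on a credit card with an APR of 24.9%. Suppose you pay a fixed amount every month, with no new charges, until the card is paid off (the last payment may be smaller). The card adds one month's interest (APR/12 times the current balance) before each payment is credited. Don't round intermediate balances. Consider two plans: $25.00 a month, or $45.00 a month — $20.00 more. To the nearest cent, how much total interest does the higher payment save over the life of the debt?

$141.98

Monthly rate r = 24.9%/12 = 2.075% = 0.02075.
At $25.00/mo: n = ⌈−ln(1 − rB₀/P)/ln(1+r)⌉ = 36 payments (last $4.87); total interest = total paid − $620.00 = $259.87.
At $45.00/mo: 17 payments (last $17.89); total interest $117.89.
Interest saved = $259.87 − $117.89 = $141.98.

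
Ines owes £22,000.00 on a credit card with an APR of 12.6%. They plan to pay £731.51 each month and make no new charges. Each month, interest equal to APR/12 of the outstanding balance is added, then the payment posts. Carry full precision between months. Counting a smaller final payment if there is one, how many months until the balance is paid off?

Monthly rate r = 12.6%/12 = 1.05% = 0.0105.
Recurrence: B ← B·(1+r) − £731.51.
Month 1: interest £231.00; balance after payment £21,499.49.
Month 2: interest £225.74; balance after payment £20,993.72.
Closed form: n = −ln(1 − rB₀/P)/ln(1+r) = −ln(0.68421)/ln(1.0105) ≈ 36.331, so the balance reaches zero during payment 37.

37 months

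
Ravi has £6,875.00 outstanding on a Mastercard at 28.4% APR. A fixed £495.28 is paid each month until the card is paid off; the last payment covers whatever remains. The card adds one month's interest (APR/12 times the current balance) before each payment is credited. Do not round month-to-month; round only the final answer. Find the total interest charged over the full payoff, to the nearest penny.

Monthly rate r = 28.4%/12 = 2.36667% = 0.0236667.
Payoff takes n = ⌈−ln(1 − rB₀/P)/ln(1+r)⌉ = ⌈17.027⌉ = 18 payments; the last is £13.31.
Total paid = 17·£495.28 + £13.31 = £8,433.07.
Total interest = total paid − principal = £8,433.07 − £6,875.00 = £1,558.07.

£1,558.07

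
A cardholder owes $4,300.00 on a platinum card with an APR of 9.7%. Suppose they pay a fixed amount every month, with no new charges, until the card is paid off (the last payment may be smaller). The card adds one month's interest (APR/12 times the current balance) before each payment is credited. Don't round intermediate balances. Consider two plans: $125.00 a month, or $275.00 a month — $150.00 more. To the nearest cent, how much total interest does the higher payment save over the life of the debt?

Monthly rate r = 9.7%/12 = 0.808333% = 0.00808333.
At $125.00/mo: n = ⌈−ln(1 − rB₀/P)/ln(1+r)⌉ = 41 payments (last $58.95); total interest = total paid − $4,300.00 = $758.95.
At $275.00/mo: 17 payments (last $215.80); total interest $315.80.
Interest saved = $758.95 − $315.80 = $443.15.

$443.15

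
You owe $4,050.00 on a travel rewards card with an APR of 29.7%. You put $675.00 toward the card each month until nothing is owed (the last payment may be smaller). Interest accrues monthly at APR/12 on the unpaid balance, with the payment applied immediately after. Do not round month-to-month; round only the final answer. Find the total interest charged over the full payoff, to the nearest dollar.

Monthly rate r = 29.7%/12 = 2.475% = 0.02475.
Payoff takes n = ⌈−ln(1 − rB₀/P)/ln(1+r)⌉ = ⌈6.575⌉ = 7 payments; the last is $390.30.
Total paid = 6·$675.00 + $390.30 = $4,440.30.
Total interest = total paid − principal = $4,440.30 − $4,050.00 = $390.30.

$390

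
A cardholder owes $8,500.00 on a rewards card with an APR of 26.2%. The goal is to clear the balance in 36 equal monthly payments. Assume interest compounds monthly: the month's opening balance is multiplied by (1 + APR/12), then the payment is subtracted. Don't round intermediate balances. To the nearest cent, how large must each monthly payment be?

$343.38

Monthly rate r = 26.2%/12 = 2.18333% = 0.0218333.
Level-payment amortization: P = B₀·r / (1 − (1+r)^(−n)) = 8500.00·0.0218333 / (1 − 1.02183^(−36)).
Denominator 1 − (1+r)^(−36) = 0.540466017.
P = 185.583 / 0.540466017 ≈ 343.38.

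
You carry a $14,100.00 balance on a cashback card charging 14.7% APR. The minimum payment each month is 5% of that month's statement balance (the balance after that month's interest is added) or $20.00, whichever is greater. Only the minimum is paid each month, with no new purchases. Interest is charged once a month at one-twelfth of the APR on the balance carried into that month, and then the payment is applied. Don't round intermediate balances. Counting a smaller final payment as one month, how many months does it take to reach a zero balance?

Monthly rate r = 14.7%/12 = 1.225% = 0.01225.
While 5% of the post-interest balance exceeds $20.00, each month B ← (B·(1+r))·(1 − 0.05), i.e. B shrinks by the factor (1+r)·0.95 = 0.96164.
This holds for months 1–92. Entering month 93 the balance is $385.72; 5% of the post-interest balance is now below $20.00, so the flat $20.00 minimum applies from here.
From month 93 a fixed $20.00 at rate r clears $385.72 in 23 more payments. Total: 92 + 23 = 115 months.

115 months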